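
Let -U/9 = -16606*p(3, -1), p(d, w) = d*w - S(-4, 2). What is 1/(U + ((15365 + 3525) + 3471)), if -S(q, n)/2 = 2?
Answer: 1/171815 ≈ 5.8202e-6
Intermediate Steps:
S(q, n) = -4 (S(q, n) = -2*2 = -4)
p(d, w) = 4 + d*w (p(d, w) = d*w - 1*(-4) = d*w + 4 = 4 + d*w)
U = 149454 (U = -(-149454)*(4 + 3*(-1)) = -(-149454)*(4 - 3) = -(-149454) = -9*(-16606) = 149454)
1/(U + ((15365 + 3525) + 3471)) = 1/(149454 + ((15365 + 3525) + 3471)) = 1/(149454 + (18890 + 3471)) = 1/(149454 + 22361) = 1/171815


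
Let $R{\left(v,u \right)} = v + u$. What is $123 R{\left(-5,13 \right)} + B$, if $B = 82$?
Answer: $1066$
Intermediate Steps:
$R{\left(v,u \right)} = u + v$
$123 R{\left(-5,13 \right)} + B = 123 \left(13 - 5\right) + 82 = 123 \cdot 8 + 82 = 984 + 82 = 1066$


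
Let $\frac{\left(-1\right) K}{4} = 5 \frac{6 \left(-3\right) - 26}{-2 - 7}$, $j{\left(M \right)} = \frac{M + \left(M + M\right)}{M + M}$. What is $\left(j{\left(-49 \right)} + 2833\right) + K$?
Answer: $\frac{49261}{18} \approx 2736.7$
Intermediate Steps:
$j{\left(M \right)} = \frac{3}{2}$ ($j{\left(M \right)} = \frac{M + 2 M}{2 M} = 3 M \frac{1}{2 M} = \frac{3}{2}$)
$K = - \frac{880}{9}$ ($K = - 4 \cdot 5 \frac{6 \left(-3\right) - 26}{-2 - 7} = - 4 \cdot 5 \frac{-18 - 26}{-9} = - 4 \cdot 5 \left(\left(-44\right) \left(- \frac{1}{9}\right)\right) = - 4 \cdot 5 \cdot \frac{44}{9} = \left(-4\right) \frac{220}{9} = - \frac{880}{9} \approx -97.778$)
$\left(j{\left(-49 \right)} + 2833\right) + K = \left(\frac{3}{2} + 2833\right) - \frac{880}{9} = \frac{5669}{2} - \frac{880}{9} = \frac{49261}{18}$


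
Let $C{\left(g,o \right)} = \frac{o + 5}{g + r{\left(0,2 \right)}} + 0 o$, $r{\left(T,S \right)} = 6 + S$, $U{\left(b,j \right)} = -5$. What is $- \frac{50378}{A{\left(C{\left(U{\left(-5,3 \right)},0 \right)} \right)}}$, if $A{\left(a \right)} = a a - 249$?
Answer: $\frac{226701}{1108} \approx 204.6$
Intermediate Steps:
$C{\left(g,o \right)} = \frac{5 + o}{8 + g}$ ($C{\left(g,o \right)} = \frac{o + 5}{g + \left(6 + 2\right)} + 0 o = \frac{5 + o}{g + 8} + 0 = \frac{5 + o}{8 + g} + 0 = \frac{5 + o}{8 + g}$)
$A{\left(a \right)} = -249 + a^{2}$ ($A{\left(a \right)} = a^{2} - 249 = -249 + a^{2}$)
$- \frac{50378}{A{\left(C{\left(U{\left(-5,3 \right)},0 \right)} \right)}} = - \frac{50378}{-249 + \left(\frac{5 + 0}{8 - 5}\right)^{2}} = - \frac{50378}{-249 + \left(\frac{1}{3} \cdot 5\right)^{2}} = - \frac{50378}{-249 + \left(\frac{5}{3}\right)^{2}} = - \frac{50378}{-249 + \frac{25}{9}} = - \frac{50378}{- \frac{2216}{9}} = \left(-50378\right) \left(- \frac{9}{2216}\right) = \frac{226701}{1108}$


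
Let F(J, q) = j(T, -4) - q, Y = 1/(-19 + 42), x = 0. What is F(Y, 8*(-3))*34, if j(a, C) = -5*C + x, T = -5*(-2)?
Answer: 1496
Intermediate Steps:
T = 10
Y = 1/23 ≈ 0.043478
j(a, C) = -5*C (j(a, C) = -5*C + 0 = -5*C)
F(J, q) = 20 - q (F(J, q) = -5*(-4) - q = 20 - q)
F(Y, 8*(-3))*34 = (20 - 8*(-3))*34 = (20 - 1*(-24))*34 = (20 + 24)*34 = 44*34 = 1496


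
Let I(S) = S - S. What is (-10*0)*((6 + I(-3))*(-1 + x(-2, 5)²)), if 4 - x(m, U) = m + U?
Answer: 0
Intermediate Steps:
I(S) = 0
x(m, U) = 4 - U - m (x(m, U) = 4 - (m + U) = 4 - (U + m) = 4 + (-U - m) = 4 - U - m)
(-10*0)*((6 + I(-3))*(-1 + x(-2, 5)²)) = (-10*0)*((6 + 0)*(-1 + (4 - 1*5 - 1*(-2))²)) = 0*(6*(-1 + (4 - 5 + 2)²)) = 0*(6*(-1 + 1²)) = 0*(6*(-1 + 1)) = 0*(6*0) = 0*0 = 0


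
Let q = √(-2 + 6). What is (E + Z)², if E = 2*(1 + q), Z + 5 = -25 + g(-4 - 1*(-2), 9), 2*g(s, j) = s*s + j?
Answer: 1225/4 ≈ 306.25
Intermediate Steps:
q = 2 (q = √4 = 2)
g(s, j) = j/2 + s²/2 (g(s, j) = (s*s + j)/2 = (s² + j)/2 = (j + s²)/2 = j/2 + s²/2)
Z = -47/2 (Z = -5 + (-25 + ((½)*9 + (-4 - 1*(-2))²/2)) = -5 + (-25 + (9/2 + (-4 + 2)²/2)) = -5 + (-25 + (9/2 + (½)*(-2)²)) = -5 + (-25 + (9/2 + (½)*4)) = -5 + (-25 + (9/2 + 2)) = -5 + (-25 + 13/2) = -5 - 37/2 = -47/2 ≈ -23.500)
E = 6 (E = 2*(1 + 2) = 2*3 = 6)
(E + Z)² = (6 - 47/2)² = (-35/2)² = 1225/4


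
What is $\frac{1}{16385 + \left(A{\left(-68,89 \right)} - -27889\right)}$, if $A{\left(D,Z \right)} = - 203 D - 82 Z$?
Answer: $\frac{1}{50780} \approx 1.9693 \cdot 10^{-5}$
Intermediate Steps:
$\frac{1}{16385 + \left(A{\left(-68,89 \right)} - -27889\right)} = \frac{1}{16385 - -34395} = \frac{1}{16385 + \left(\left(13804 - 7298\right) + 27889\right)} = \frac{1}{16385 + \left(6506 + 27889\right)} = \frac{1}{16385 + 34395} = \frac{1}{50780}$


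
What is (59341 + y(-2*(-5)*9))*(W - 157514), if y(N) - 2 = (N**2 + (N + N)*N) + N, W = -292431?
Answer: -37675244685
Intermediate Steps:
y(N) = 2 + N + 3*N**2 (y(N) = 2 + ((N**2 + (N + N)*N) + N) = 2 + ((N**2 + (2*N)*N) + N) = 2 + ((N**2 + 2*N**2) + N) = 2 + (3*N**2 + N) = 2 + (N + 3*N**2) = 2 + N + 3*N**2)
(59341 + y(-2*(-5)*9))*(W - 157514) = (59341 + (2 - 2*(-5)*9 + 3*(-2*(-5)*9)**2))*(-292431 - 157514) = (59341 + (2 + 10*9 + 3*(10*9)**2))*(-449945) = (59341 + (2 + 90 + 3*90**2))*(-449945) = (59341 + (2 + 90 + 3*8100))*(-449945) = (59341 + (2 + 90 + 24300))*(-449945) = (59341 + 24392)*(-449945) = 83733*(-449945) = -37675244685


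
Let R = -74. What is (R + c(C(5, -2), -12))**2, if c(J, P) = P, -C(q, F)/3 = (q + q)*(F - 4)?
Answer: 7396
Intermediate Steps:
C(q, F) = -6*q*(-4 + F) (C(q, F) = -3*(q + q)*(F - 4) = -3*2*q*(-4 + F) = -6*q*(-4 + F))
(R + c(C(5, -2), -12))**2 = (-74 - 12)**2 = (-86)**2 = 7396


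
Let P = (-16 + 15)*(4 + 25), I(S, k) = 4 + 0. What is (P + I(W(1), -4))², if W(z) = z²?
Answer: 625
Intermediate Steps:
I(S, k) = 4
P = -29 (P = -1*29 = -29)
(P + I(W(1), -4))² = (-29 + 4)² = (-25)² = 625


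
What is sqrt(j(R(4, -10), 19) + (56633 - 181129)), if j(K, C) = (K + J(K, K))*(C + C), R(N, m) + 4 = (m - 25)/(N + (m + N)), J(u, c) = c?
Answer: I*sqrt(123470) ≈ 351.38*I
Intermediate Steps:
R(N, m) = -4 + (-25 + m)/(m + 2*N) (R(N, m) = -4 + (m - 25)/(N + (m + N)) = -4 + (-25 + m)/(N + (N + m)) = -4 + (-25 + m)/(m + 2*N))
j(K, C) = 4*C*K (j(K, C) = (K + K)*(C + C) = (2*K)*(2*C) = 4*C*K)
sqrt(j(R(4, -10), 19) + (56633 - 181129)) = sqrt(4*19*((-25 - 8*4 - 3*(-10))/(-10 + 2*4)) + (56633 - 181129)) = sqrt(4*19*((-25 - 32 + 30)/(-10 + 8)) - 124496) = sqrt(4*19*(-27/(-2)) - 124496) = sqrt(4*19*(-1/2*(-27)) - 124496) = sqrt(4*19*(27/2) - 124496) = sqrt(1026 - 124496) = sqrt(-123470) = I*sqrt(123470)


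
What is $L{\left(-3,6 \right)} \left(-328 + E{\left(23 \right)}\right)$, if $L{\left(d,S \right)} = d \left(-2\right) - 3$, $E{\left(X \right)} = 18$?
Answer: $-930$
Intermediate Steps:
$L{\left(d,S \right)} = -3 - 2 d$ ($L{\left(d,S \right)} = - 2 d - 3 = -3 - 2 d$)
$L{\left(-3,6 \right)} \left(-328 + E{\left(23 \right)}\right) = \left(-3 - -6\right) \left(-328 + 18\right) = \left(-3 + 6\right) \left(-310\right) = 3 \left(-310\right) = -930$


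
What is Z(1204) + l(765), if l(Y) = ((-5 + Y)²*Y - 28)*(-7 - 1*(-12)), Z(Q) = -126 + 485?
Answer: 2209320219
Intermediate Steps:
Z(Q) = 359
l(Y) = -140 + 5*Y*(-5 + Y)² (l(Y) = (Y*(-5 + Y)² - 28)*(-7 + 12) = (-28 + Y*(-5 + Y)²)*5 = -140 + 5*Y*(-5 + Y)²)
Z(1204) + l(765) = 359 + (-140 + 5*765*(-5 + 765)²) = 359 + (-140 + 5*765*760²) = 359 + (-140 + 5*765*577600) = 359 + (-140 + 2209320000) = 359 + 2209319860 = 2209320219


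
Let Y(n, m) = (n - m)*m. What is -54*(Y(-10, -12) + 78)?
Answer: -2916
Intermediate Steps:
Y(n, m) = m*(n - m)
-54*(Y(-10, -12) + 78) = -54*(-12*(-10 - 1*(-12)) + 78) = -54*(-12*(-10 + 12) + 78) = -54*(-12*2 + 78) = -54*(-24 + 78) = -54*54 = -2916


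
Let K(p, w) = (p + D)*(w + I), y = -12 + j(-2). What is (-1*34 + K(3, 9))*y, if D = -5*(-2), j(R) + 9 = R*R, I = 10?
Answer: -3621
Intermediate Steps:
j(R) = -9 + R**2 (j(R) = -9 + R*R = -9 + R**2)
D = 10
y = -17 (y = -12 + (-9 + (-2)**2) = -12 + (-9 + 4) = -12 - 5 = -17)
K(p, w) = (10 + p)*(10 + w) (K(p, w) = (p + 10)*(w + 10) = (10 + p)*(10 + w))
(-1*34 + K(3, 9))*y = (-1*34 + (100 + 10*3 + 10*9 + 3*9))*(-17) = (-34 + (100 + 30 + 90 + 27))*(-17) = (-34 + 247)*(-17) = 213*(-17) = -3621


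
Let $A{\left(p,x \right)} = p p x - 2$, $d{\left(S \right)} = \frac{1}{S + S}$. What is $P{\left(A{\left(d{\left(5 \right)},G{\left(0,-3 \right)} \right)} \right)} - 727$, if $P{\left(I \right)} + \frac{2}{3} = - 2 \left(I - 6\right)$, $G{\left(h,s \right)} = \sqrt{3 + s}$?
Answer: $- \frac{2135}{3} \approx -711.67$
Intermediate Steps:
$d{\left(S \right)} = \frac{1}{2 S}$
$A{\left(p,x \right)} = -2 + x p^{2}$ ($A{\left(p,x \right)} = p^{2} x - 2 = x p^{2} - 2 = -2 + x p^{2}$)
$P{\left(I \right)} = \frac{34}{3} - 2 I$ ($P{\left(I \right)} = - \frac{2}{3} - 2 \left(I - 6\right) = - \frac{2}{3} - 2 \left(-6 + I\right) = - \frac{2}{3} - \left(-12 + 2 I\right) = \frac{34}{3} - 2 I$)
$P{\left(A{\left(d{\left(5 \right)},G{\left(0,-3 \right)} \right)} \right)} - 727 = \left(\frac{34}{3} - 2 \left(-2 + \sqrt{3 - 3} \left(\frac{1}{2 \cdot 5}\right)^{2}\right)\right) - 727 = \left(\frac{34}{3} - 2 \left(-2 + \sqrt{0} \left(\frac{1}{2} \cdot \frac{1}{5}\right)^{2}\right)\right) - 727 = \left(\frac{34}{3} - 2 \left(-2 + \frac{0}{100}\right)\right) - 727 = \left(\frac{34}{3} - 2 \left(-2 + 0 \cdot \frac{1}{100}\right)\right) - 727 = \left(\frac{34}{3} - 2 \left(-2 + 0\right)\right) - 727 = \left(\frac{34}{3} - -4\right) - 727 = \left(\frac{34}{3} + 4\right) - 727 = \frac{46}{3} - 727 = - \frac{2135}{3}$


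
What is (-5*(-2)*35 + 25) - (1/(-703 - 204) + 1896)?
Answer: -1379546/907 ≈ -1521.0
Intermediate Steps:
(-5*(-2)*35 + 25) - (1/(-703 - 204) + 1896) = (10*35 + 25) - (1/(-907) + 1896) = (350 + 25) - (-1/907 + 1896) = 375 - 1*1719671/907 = 375 - 1719671/907 = -1379546/907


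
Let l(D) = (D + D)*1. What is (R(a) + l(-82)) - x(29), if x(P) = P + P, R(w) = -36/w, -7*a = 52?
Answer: -2823/13 ≈ -217.15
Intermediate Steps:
a = -52/7 (a = -⅐*52 = -52/7 ≈ -7.4286)
l(D) = 2*D (l(D) = (2*D)*1 = 2*D)
x(P) = 2*P
(R(a) + l(-82)) - x(29) = (-36/(-52/7) + 2*(-82)) - 2*29 = (-36*(-7/52) - 164) - 1*58 = (63/13 - 164) - 58 = -2069/13 - 58 = -2823/13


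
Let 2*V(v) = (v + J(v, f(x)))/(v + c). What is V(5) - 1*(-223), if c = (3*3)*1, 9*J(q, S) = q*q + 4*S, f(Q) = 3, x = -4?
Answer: 28139/126 ≈ 223.33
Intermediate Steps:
J(q, S) = q²/9 + 4*S/9 (J(q, S) = (q*q + 4*S)/9 = (q² + 4*S)/9 = q²/9 + 4*S/9)
c = 9 (c = 9*1 = 9)
V(v) = (4/3 + v + v²/9)/(2*(9 + v)) (V(v) = ((v + (v²/9 + (4/9)*3))/(v + 9))/2 = ((v + (v²/9 + 4/3))/(9 + v))/2 = ((v + (4/3 + v²/9))/(9 + v))/2 = ((4/3 + v + v²/9)/(9 + v))/2 = (4/3 + v + v²/9)/(2*(9 + v)))
V(5) - 1*(-223) = (12 + 5² + 9*5)/(18*(9 + 5)) - 1*(-223) = (1/18)*(12 + 25 + 45)/14 + 223 = (1/18)*(1/14)*82 + 223 = 41/126 + 223 = 28139/126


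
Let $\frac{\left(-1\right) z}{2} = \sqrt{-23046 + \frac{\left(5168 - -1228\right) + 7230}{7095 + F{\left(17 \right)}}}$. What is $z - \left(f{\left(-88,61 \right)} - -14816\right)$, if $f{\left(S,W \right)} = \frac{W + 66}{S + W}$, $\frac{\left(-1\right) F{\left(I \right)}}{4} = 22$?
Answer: $- \frac{399905}{27} - \frac{32 i \sqrt{90195963}}{1001} \approx -14811.0 - 303.61 i$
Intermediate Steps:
$F{\left(I \right)} = -88$ ($F{\left(I \right)} = \left(-4\right) 22 = -88$)
$f{\left(S,W \right)} = \frac{66 + W}{S + W}$
$z = - \frac{32 i \sqrt{90195963}}{1001}$ ($z = - 2 \sqrt{-23046 + \frac{\left(5168 - -1228\right) + 7230}{7095 - 88}} = - 2 \sqrt{-23046 + \frac{\left(5168 + 1228\right) + 7230}{7007}} = - 2 \sqrt{-23046 + \left(6396 + 7230\right) \frac{1}{7007}} = - 2 \sqrt{-23046 + 13626 \cdot \frac{1}{7007}} = - 2 \sqrt{-23046 + \frac{13626}{7007}} = - 2 \sqrt{- \frac{161469696}{7007}} = - 2 \frac{16 i \sqrt{90195963}}{1001} = - \frac{32 i \sqrt{90195963}}{1001} \approx - 303.61 i$)
$z - \left(f{\left(-88,61 \right)} - -14816\right) = - \frac{32 i \sqrt{90195963}}{1001} - \left(\frac{66 + 61}{-88 + 61} - -14816\right) = - \frac{32 i \sqrt{90195963}}{1001} - \left(\frac{1}{-27} \cdot 127 + 14816\right) = - \frac{32 i \sqrt{90195963}}{1001} - \left(\left(- \frac{1}{27}\right) 127 + 14816\right) = - \frac{32 i \sqrt{90195963}}{1001} - \left(- \frac{127}{27} + 14816\right) = - \frac{32 i \sqrt{90195963}}{1001} - \frac{399905}{27} = - \frac{399905}{27} - \frac{32 i \sqrt{90195963}}{1001}$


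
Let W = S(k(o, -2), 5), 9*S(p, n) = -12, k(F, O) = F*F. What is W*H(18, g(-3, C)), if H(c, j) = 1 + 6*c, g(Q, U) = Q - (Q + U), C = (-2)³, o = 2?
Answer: -436/3 ≈ -145.33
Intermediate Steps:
k(F, O) = F²
C = -8
S(p, n) = -4/3 (S(p, n) = (⅑)*(-12) = -4/3)
W = -4/3 ≈ -1.3333
g(Q, U) = -U (g(Q, U) = Q + (-Q - U) = -U)
W*H(18, g(-3, C)) = -4*(1 + 6*18)/3 = -4*(1 + 108)/3 = -4/3*109 = -436/3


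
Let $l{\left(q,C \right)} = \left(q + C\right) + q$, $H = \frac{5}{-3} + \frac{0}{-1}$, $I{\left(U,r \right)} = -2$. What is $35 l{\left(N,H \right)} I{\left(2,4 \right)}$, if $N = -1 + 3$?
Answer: $- \frac{490}{3} \approx -163.33$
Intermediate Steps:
$N = 2$
$H = - \frac{5}{3}$ ($H = 5 \left(- \frac{1}{3}\right) + 0 \left(-1\right) = - \frac{5}{3} + 0 = - \frac{5}{3} \approx -1.6667$)
$l{\left(q,C \right)} = C + 2 q$ ($l{\left(q,C \right)} = \left(C + q\right) + q = C + 2 q$)
$35 l{\left(N,H \right)} I{\left(2,4 \right)} = 35 \left(- \frac{5}{3} + 2 \cdot 2\right) \left(-2\right) = 35 \left(- \frac{5}{3} + 4\right) \left(-2\right) = 35 \cdot \frac{7}{3} \left(-2\right) = \frac{245}{3} \left(-2\right) = - \frac{490}{3}$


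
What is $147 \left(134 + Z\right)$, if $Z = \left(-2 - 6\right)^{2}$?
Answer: $29106$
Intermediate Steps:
$Z = 64$ ($Z = \left(-8\right)^{2} = 64$)
$147 \left(134 + Z\right) = 147 \left(134 + 64\right) = 147 \cdot 198 = 29106$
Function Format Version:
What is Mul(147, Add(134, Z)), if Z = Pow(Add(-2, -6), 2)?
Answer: 29106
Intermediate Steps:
Z = 64 (Z = Pow(-8, 2) = 64)
Mul(147, Add(134, Z)) = Mul(147, Add(134, 64)) = Mul(147, 198) = 29106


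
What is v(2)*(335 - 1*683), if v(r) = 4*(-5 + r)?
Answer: 4176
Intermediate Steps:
v(r) = -20 + 4*r
v(2)*(335 - 1*683) = (-20 + 4*2)*(335 - 1*683) = (-20 + 8)*(335 - 683) = -12*(-348) = 4176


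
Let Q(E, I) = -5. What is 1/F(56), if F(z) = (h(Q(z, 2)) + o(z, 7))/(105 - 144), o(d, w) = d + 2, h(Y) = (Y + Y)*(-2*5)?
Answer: -39/158 ≈ -0.24684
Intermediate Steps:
h(Y) = -20*Y (h(Y) = (2*Y)*(-10) = -20*Y)
o(d, w) = 2 + d
F(z) = -34/13 - z/39 (F(z) = (-20*(-5) + (2 + z))/(105 - 144) = (100 + (2 + z))/(-39) = (102 + z)*(-1/39) = -34/13 - z/39)
1/F(56) = 1/(-34/13 - 1/39*56) = 1/(-34/13 - 56/39) = 1/(-158/39) = -39/158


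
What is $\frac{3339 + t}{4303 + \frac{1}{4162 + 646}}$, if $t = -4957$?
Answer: $- \frac{7779344}{20688825} \approx -0.37602$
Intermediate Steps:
$\frac{3339 + t}{4303 + \frac{1}{4162 + 646}} = \frac{3339 - 4957}{4303 + \frac{1}{4162 + 646}} = - \frac{1618}{4303 + \frac{1}{4808}} = - \frac{1618}{\frac{20688825}{4808}} = \left(-1618\right) \frac{4808}{20688825} = - \frac{7779344}{20688825}$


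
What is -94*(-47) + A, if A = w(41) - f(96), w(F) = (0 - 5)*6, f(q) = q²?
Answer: -4828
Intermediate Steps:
w(F) = -30 (w(F) = -5*6 = -30)
A = -9246 (A = -30 - 1*96² = -30 - 1*9216 = -30 - 9216 = -9246)
-94*(-47) + A = -94*(-47) - 9246 = 4418 - 9246 = -4828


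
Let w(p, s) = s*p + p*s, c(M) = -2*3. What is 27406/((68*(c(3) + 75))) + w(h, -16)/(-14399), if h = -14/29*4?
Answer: 48048499/8232114 ≈ 5.8367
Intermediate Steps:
h = -56/29 (h = -14*1/29*4 = -14/29*4 = -56/29 ≈ -1.9310)
c(M) = -6
w(p, s) = 2*p*s (w(p, s) = p*s + p*s = 2*p*s)
27406/((68*(c(3) + 75))) + w(h, -16)/(-14399) = 27406/((68*(-6 + 75))) + (2*(-56/29)*(-16))/(-14399) = 27406/((68*69)) + (1792/29)*(-1/14399) = 27406/4692 - 256/59653 = 27406*(1/4692) - 256/59653 = 13703/2346 - 256/59653 = 48048499/8232114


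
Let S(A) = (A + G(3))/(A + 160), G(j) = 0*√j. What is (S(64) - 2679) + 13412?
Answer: 75133/7 ≈ 10733.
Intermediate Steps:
G(j) = 0
S(A) = A/(160 + A) (S(A) = (A + 0)/(A + 160) = A/(160 + A))
(S(64) - 2679) + 13412 = (64/(160 + 64) - 2679) + 13412 = (64/224 - 2679) + 13412 = (64*(1/224) - 2679) + 13412 = (2/7 - 2679) + 13412 = -18751/7 + 13412 = 75133/7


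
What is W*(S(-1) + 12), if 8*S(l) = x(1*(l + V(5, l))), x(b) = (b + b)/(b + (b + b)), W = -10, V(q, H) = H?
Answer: -725/6 ≈ -120.83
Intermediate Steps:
x(b) = ⅔ (x(b) = (2*b)/(b + 2*b) = (2*b)/((3*b)) = (2*b)*(1/(3*b)) = ⅔)
S(l) = 1/12 (S(l) = (⅛)*(⅔) = 1/12)
W*(S(-1) + 12) = -10*(1/12 + 12) = -10*145/12 = -725/6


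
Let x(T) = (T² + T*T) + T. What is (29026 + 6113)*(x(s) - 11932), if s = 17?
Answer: -398370843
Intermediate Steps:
x(T) = T + 2*T² (x(T) = (T² + T²) + T = 2*T² + T = T + 2*T²)
(29026 + 6113)*(x(s) - 11932) = (29026 + 6113)*(17*(1 + 2*17) - 11932) = 35139*(17*(1 + 34) - 11932) = 35139*(17*35 - 11932) = 35139*(595 - 11932) = 35139*(-11337) = -398370843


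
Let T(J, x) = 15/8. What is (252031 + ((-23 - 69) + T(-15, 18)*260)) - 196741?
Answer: 111371/2 ≈ 55686.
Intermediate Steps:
T(J, x) = 15/8 (T(J, x) = 15*(1/8) = 15/8)
(252031 + ((-23 - 69) + T(-15, 18)*260)) - 196741 = (252031 + ((-23 - 69) + (15/8)*260)) - 196741 = (252031 + (-92 + 975/2)) - 196741 = (252031 + 791/2) - 196741 = 504853/2 - 196741 = 111371/2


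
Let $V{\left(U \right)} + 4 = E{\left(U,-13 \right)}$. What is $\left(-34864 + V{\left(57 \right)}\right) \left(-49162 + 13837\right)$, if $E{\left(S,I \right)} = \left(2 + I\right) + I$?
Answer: $1232559900$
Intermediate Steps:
$E{\left(S,I \right)} = 2 + 2 I$
$V{\left(U \right)} = -28$ ($V{\left(U \right)} = -4 + \left(2 + 2 \left(-13\right)\right) = -4 + \left(2 - 26\right) = -4 - 24 = -28$)
$\left(-34864 + V{\left(57 \right)}\right) \left(-49162 + 13837\right) = \left(-34864 - 28\right) \left(-49162 + 13837\right) = \left(-34892\right) \left(-35325\right) = 1232559900$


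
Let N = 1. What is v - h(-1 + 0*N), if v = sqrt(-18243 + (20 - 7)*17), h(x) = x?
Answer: 1 + I*sqrt(18022) ≈ 1.0 + 134.25*I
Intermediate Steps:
v = I*sqrt(18022) (v = sqrt(-18243 + 13*17) = sqrt(-18243 + 221) = sqrt(-18022) = I*sqrt(18022) ≈ 134.25*I)
v - h(-1 + 0*N) = I*sqrt(18022) - (-1 + 0*1) = I*sqrt(18022) - (-1 + 0) = I*sqrt(18022) - 1*(-1) = I*sqrt(18022) + 1 = 1 + I*sqrt(18022)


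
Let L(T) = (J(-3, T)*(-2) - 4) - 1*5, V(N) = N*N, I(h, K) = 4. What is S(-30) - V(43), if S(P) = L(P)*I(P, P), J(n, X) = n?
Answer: -1861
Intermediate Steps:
V(N) = N²
L(T) = -3 (L(T) = (-3*(-2) - 4) - 1*5 = (6 - 4) - 5 = 2 - 5 = -3)
S(P) = -12 (S(P) = -3*4 = -12)
S(-30) - V(43) = -12 - 1*43² = -12 - 1*1849 = -12 - 1849 = -1861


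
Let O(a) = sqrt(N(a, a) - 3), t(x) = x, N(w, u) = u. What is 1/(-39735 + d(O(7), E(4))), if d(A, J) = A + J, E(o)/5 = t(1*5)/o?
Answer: -4/158907 ≈ -2.5172e-5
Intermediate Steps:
E(o) = 25/o (E(o) = 5*((1*5)/o) = 5*(5/o) = 25/o)
O(a) = sqrt(-3 + a) (O(a) = sqrt(a - 3) = sqrt(-3 + a))
1/(-39735 + d(O(7), E(4))) = 1/(-39735 + (sqrt(-3 + 7) + 25/4)) = 1/(-39735 + (sqrt(4) + 25*(1/4))) = 1/(-39735 + (2 + 25/4)) = 1/(-39735 + 33/4) = 1/(-158907/4) = -4/158907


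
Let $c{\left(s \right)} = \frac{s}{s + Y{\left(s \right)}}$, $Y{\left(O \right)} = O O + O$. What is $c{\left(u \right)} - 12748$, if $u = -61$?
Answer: $- \frac{752133}{59} \approx -12748.0$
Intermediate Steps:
$Y{\left(O \right)} = O + O^{2}$ ($Y{\left(O \right)} = O^{2} + O = O + O^{2}$)
$c{\left(s \right)} = \frac{s}{s + s \left(1 + s\right)}$
$c{\left(u \right)} - 12748 = \frac{1}{2 - 61} - 12748 = \frac{1}{-59} - 12748 = - \frac{1}{59} - 12748 = - \frac{752133}{59}$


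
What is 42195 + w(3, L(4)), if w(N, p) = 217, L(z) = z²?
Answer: 42412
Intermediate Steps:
42195 + w(3, L(4)) = 42195 + 217 = 42412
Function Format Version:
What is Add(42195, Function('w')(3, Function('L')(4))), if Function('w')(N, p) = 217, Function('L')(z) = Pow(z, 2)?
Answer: 42412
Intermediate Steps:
Add(42195, Function('w')(3, Function('L')(4))) = Add(42195, 217) = 42412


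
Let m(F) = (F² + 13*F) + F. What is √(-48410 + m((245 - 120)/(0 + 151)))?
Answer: I*√1103516535/151 ≈ 219.99*I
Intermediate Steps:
m(F) = F² + 14*F
√(-48410 + m((245 - 120)/(0 + 151))) = √(-48410 + ((245 - 120)/(0 + 151))*(14 + (245 - 120)/(0 + 151))) = √(-48410 + (125/151)*(14 + 125/151)) = √(-48410 + (125*(1/151))*(14 + 125*(1/151))) = √(-48410 + 125*(14 + 125/151)/151) = √(-48410 + (125/151)*(2239/151)) = √(-48410 + 279875/22801) = √(-1103516535/22801) = I*√1103516535/151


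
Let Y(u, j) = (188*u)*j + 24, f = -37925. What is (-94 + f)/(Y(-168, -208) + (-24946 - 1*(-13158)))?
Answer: -38019/6557708 ≈ -0.0057976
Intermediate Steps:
Y(u, j) = 24 + 188*j*u (Y(u, j) = 188*j*u + 24 = 24 + 188*j*u)
(-94 + f)/(Y(-168, -208) + (-24946 - 1*(-13158))) = (-94 - 37925)/((24 + 188*(-208)*(-168)) + (-24946 - 1*(-13158))) = -38019/((24 + 6569472) + (-24946 + 13158)) = -38019/(6569496 - 11788) = -38019/6557708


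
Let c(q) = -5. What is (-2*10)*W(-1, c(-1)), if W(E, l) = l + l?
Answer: 200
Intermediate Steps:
W(E, l) = 2*l
(-2*10)*W(-1, c(-1)) = (-2*10)*(2*(-5)) = -20*(-10) = 200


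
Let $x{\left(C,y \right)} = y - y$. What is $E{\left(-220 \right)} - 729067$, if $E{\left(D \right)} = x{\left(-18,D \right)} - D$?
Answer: $-728847$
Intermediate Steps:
$x{\left(C,y \right)} = 0$
$E{\left(D \right)} = - D$ ($E{\left(D \right)} = 0 - D = - D$)
$E{\left(-220 \right)} - 729067 = \left(-1\right) \left(-220\right) - 729067 = 220 - 729067 = -728847$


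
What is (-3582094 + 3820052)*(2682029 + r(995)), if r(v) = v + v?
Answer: 638683793202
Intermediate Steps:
r(v) = 2*v
(-3582094 + 3820052)*(2682029 + r(995)) = (-3582094 + 3820052)*(2682029 + 2*995) = 237958*(2682029 + 1990) = 237958*2684019 = 638683793202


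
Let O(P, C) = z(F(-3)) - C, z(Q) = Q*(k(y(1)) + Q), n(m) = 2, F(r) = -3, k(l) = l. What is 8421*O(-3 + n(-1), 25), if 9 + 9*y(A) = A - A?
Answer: -109473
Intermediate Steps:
y(A) = -1 (y(A) = -1 + (A - A)/9 = -1 + (⅑)*0 = -1 + 0 = -1)
z(Q) = Q*(-1 + Q)
O(P, C) = 12 - C (O(P, C) = -3*(-1 - 3) - C = -3*(-4) - C = 12 - C)
8421*O(-3 + n(-1), 25) = 8421*(12 - 1*25) = 8421*(12 - 25) = 8421*(-13) = -109473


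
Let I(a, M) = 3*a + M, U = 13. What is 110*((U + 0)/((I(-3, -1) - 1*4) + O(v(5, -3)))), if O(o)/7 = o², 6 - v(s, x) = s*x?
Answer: 1430/3073 ≈ 0.46534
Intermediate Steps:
I(a, M) = M + 3*a
v(s, x) = 6 - s*x
O(o) = 7*o²
110*((U + 0)/((I(-3, -1) - 1*4) + O(v(5, -3)))) = 110*((13 + 0)/(((-1 + 3*(-3)) - 1*4) + 7*(6 - 1*5*(-3))²)) = 110*(13/(((-1 - 9) - 4) + 7*(6 + 15)²)) = 110*(13/((-10 - 4) + 7*21²)) = 110*(13/(-14 + 7*441)) = 110*(13/(-14 + 3087)) = 110*(13/3073) = 1430/3073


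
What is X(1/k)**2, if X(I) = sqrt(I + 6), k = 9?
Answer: 55/9 ≈ 6.1111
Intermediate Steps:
X(I) = sqrt(6 + I)
X(1/k)**2 = (sqrt(6 + 1/9))**2 = (sqrt(55/9))**2 = (sqrt(55)/3)**2 = 55/9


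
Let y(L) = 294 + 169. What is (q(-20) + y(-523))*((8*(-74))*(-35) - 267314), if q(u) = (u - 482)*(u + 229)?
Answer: 25757976270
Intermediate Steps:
y(L) = 463
q(u) = (-482 + u)*(229 + u)
(q(-20) + y(-523))*((8*(-74))*(-35) - 267314) = ((-110378 + (-20)² - 253*(-20)) + 463)*((8*(-74))*(-35) - 267314) = ((-110378 + 400 + 5060) + 463)*(-592*(-35) - 267314) = (-104918 + 463)*(20720 - 267314) = -104455*(-246594) = 25757976270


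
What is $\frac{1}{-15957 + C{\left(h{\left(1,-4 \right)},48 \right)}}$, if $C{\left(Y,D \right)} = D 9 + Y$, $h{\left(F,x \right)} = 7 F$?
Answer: $- \frac{1}{15518} \approx -6.4441 \cdot 10^{-5}$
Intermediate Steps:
$C{\left(Y,D \right)} = Y + 9 D$ ($C{\left(Y,D \right)} = 9 D + Y = Y + 9 D$)
$\frac{1}{-15957 + C{\left(h{\left(1,-4 \right)},48 \right)}} = \frac{1}{-15957 + \left(7 \cdot 1 + 9 \cdot 48\right)} = \frac{1}{-15957 + \left(7 + 432\right)} = \frac{1}{-15957 + 439} = \frac{1}{-15518} = - \frac{1}{15518}$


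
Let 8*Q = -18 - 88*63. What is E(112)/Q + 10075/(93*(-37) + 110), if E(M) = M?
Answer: -29510863/9263511 ≈ -3.1857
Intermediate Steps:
Q = -2781/4 (Q = (-18 - 88*63)/8 = (-18 - 5544)/8 = (1/8)*(-5562) = -2781/4 ≈ -695.25)
E(112)/Q + 10075/(93*(-37) + 110) = 112/(-2781/4) + 10075/(93*(-37) + 110) = 112*(-4/2781) + 10075/(-3441 + 110) = -448/2781 + 10075/(-3331) = -448/2781 + 10075*(-1/3331) = -448/2781 - 10075/3331 = -29510863/9263511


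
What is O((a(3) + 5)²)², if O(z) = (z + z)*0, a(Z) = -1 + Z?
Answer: 0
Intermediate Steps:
O(z) = 0 (O(z) = (2*z)*0 = 0)
O((a(3) + 5)²)² = 0² = 0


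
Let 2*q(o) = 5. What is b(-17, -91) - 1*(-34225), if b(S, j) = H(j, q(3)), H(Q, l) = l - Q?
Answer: 68637/2 ≈ 34319.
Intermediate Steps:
q(o) = 5/2 (q(o) = (½)*5 = 5/2)
b(S, j) = 5/2 - j
b(-17, -91) - 1*(-34225) = (5/2 - 1*(-91)) - 1*(-34225) = (5/2 + 91) + 34225 = 187/2 + 34225 = 68637/2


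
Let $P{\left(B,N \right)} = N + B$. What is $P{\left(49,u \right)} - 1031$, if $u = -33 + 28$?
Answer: $-987$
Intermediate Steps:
$u = -5$
$P{\left(B,N \right)} = B + N$
$P{\left(49,u \right)} - 1031 = \left(49 - 5\right) - 1031 = 44 - 1031 = -987$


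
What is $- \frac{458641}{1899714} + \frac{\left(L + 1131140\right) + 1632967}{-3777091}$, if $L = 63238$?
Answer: $- \frac{7103475672661}{7175392651974} \approx -0.98998$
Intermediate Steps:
$- \frac{458641}{1899714} + \frac{\left(L + 1131140\right) + 1632967}{-3777091} = - \frac{458641}{1899714} + \frac{\left(63238 + 1131140\right) + 1632967}{-3777091} = \left(-458641\right) \frac{1}{1899714} + \left(1194378 + 1632967\right) \left(- \frac{1}{3777091}\right) = - \frac{458641}{1899714} + 2827345 \left(- \frac{1}{3777091}\right) = - \frac{458641}{1899714} - \frac{2827345}{3777091} = - \frac{7103475672661}{7175392651974}$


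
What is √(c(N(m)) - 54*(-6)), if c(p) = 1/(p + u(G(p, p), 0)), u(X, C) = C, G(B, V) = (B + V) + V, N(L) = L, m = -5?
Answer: √8095/5 ≈ 17.994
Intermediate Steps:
G(B, V) = B + 2*V
c(p) = 1/p (c(p) = 1/(p + 0) = 1/p)
√(c(N(m)) - 54*(-6)) = √(1/(-5) - 54*(-6)) = √(-⅕ + 324) = √(1619/5) = √8095/5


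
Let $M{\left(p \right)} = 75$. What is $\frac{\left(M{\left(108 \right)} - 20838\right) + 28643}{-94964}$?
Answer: $- \frac{1970}{23741} \approx -0.082979$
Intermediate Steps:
$\frac{\left(M{\left(108 \right)} - 20838\right) + 28643}{-94964} = \frac{\left(75 - 20838\right) + 28643}{-94964} = \left(\left(75 - 20838\right) + 28643\right) \left(- \frac{1}{94964}\right) = \left(-20763 + 28643\right) \left(- \frac{1}{94964}\right) = 7880 \left(- \frac{1}{94964}\right) = - \frac{1970}{23741}$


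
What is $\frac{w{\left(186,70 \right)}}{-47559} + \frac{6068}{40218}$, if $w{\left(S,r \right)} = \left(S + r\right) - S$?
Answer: $\frac{15876264}{106262659} \approx 0.14941$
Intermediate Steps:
$w{\left(S,r \right)} = r$
$\frac{w{\left(186,70 \right)}}{-47559} + \frac{6068}{40218} = \frac{70}{-47559} + \frac{6068}{40218} = 70 \left(- \frac{1}{47559}\right) + 6068 \cdot \frac{1}{40218} = - \frac{70}{47559} + \frac{3034}{20109} = \frac{15876264}{106262659}$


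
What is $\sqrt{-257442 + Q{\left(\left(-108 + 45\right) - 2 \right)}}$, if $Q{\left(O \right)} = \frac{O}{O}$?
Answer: $i \sqrt{257441} \approx 507.39 i$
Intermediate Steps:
$Q{\left(O \right)} = 1$
$\sqrt{-257442 + Q{\left(\left(-108 + 45\right) - 2 \right)}} = \sqrt{-257442 + 1} = \sqrt{-257441} = i \sqrt{257441}$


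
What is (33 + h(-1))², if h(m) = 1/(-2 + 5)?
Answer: 10000/9 ≈ 1111.1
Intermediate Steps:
h(m) = ⅓ (h(m) = 1/3 = ⅓)
(33 + h(-1))² = (33 + ⅓)² = (100/3)² = 10000/9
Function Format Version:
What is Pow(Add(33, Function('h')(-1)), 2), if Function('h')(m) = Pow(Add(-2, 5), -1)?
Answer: Rational(10000, 9) ≈ 1111.1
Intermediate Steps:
Function('h')(m) = Rational(1, 3) (Function('h')(m) = Pow(3, -1) = Rational(1, 3))
Pow(Add(33, Function('h')(-1)), 2) = Pow(Add(33, Rational(1, 3)), 2) = Pow(Rational(100, 3), 2) = Rational(10000, 9)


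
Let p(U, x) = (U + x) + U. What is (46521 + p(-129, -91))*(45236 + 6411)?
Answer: 2384645284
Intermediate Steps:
p(U, x) = x + 2*U
(46521 + p(-129, -91))*(45236 + 6411) = (46521 + (-91 + 2*(-129)))*(45236 + 6411) = (46521 + (-91 - 258))*51647 = (46521 - 349)*51647 = 46172*51647 = 2384645284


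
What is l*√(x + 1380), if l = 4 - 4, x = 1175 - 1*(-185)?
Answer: 0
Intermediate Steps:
x = 1360 (x = 1175 + 185 = 1360)
l = 0
l*√(x + 1380) = 0*√(1360 + 1380) = 0*√2740 = 0*(2*√685) = 0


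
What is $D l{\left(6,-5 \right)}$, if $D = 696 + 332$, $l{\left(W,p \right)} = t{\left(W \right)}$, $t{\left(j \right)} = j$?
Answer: $6168$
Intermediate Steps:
$l{\left(W,p \right)} = W$
$D = 1028$
$D l{\left(6,-5 \right)} = 1028 \cdot 6 = 6168$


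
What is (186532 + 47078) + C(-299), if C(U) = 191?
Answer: 233801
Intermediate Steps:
(186532 + 47078) + C(-299) = (186532 + 47078) + 191 = 233610 + 191 = 233801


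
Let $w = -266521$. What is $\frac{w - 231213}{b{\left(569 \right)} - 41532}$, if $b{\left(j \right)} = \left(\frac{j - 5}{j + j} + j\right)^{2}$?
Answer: $- \frac{161146857574}{91557423997} \approx -1.7601$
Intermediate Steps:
$b{\left(j \right)} = \left(j + \frac{-5 + j}{2 j}\right)^{2}$ ($b{\left(j \right)} = \left(\frac{-5 + j}{2 j} + j\right)^{2} = \left(j + \frac{-5 + j}{2 j}\right)^{2}$)
$\frac{w - 231213}{b{\left(569 \right)} - 41532} = \frac{-266521 - 231213}{\frac{\left(-5 + 569 + 2 \cdot 569^{2}\right)^{2}}{4 \cdot 323761} - 41532} = - \frac{497734}{\frac{1}{4} \cdot \frac{1}{323761} \left(-5 + 569 + 2 \cdot 323761\right)^{2} - 41532} = - \frac{497734}{\frac{1}{4} \cdot \frac{1}{323761} \left(-5 + 569 + 647522\right)^{2} - 41532} = - \frac{497734}{\frac{1}{4} \cdot \frac{1}{323761} \cdot 648086^{2} - 41532} = - \frac{497734}{\frac{1}{4} \cdot \frac{1}{323761} \cdot 420015463396 - 41532} = - \frac{497734}{\frac{105003865849}{323761} - 41532} = - \frac{497734}{\frac{91557423997}{323761}} = \left(-497734\right) \frac{323761}{91557423997} = - \frac{161146857574}{91557423997}$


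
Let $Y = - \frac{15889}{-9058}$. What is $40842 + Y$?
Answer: $\frac{369962725}{9058} \approx 40844.0$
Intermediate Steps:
$Y = \frac{15889}{9058}$ ($Y = \left(-15889\right) \left(- \frac{1}{9058}\right) = \frac{15889}{9058} \approx 1.7541$)
$40842 + Y = 40842 + \frac{15889}{9058} = \frac{369962725}{9058}$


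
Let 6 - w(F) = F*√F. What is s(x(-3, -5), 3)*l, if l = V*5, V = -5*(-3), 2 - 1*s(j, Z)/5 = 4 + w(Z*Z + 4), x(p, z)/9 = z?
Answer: -3000 + 4875*√13 ≈ 14577.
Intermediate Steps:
x(p, z) = 9*z
w(F) = 6 - F^(3/2) (w(F) = 6 - F*√F = 6 - F^(3/2))
s(j, Z) = -40 + 5*(4 + Z²)^(3/2) (s(j, Z) = 10 - 5*(4 + (6 - (Z*Z + 4)^(3/2))) = 10 - 5*(4 + (6 - (Z² + 4)^(3/2))) = 10 - 5*(4 + (6 - (4 + Z²)^(3/2))) = 10 - 5*(10 - (4 + Z²)^(3/2)) = 10 + (-50 + 5*(4 + Z²)^(3/2)) = -40 + 5*(4 + Z²)^(3/2))
V = 15
l = 75 (l = 15*5 = 75)
s(x(-3, -5), 3)*l = (-40 + 5*(4 + 3²)^(3/2))*75 = (-40 + 5*(4 + 9)^(3/2))*75 = (-40 + 5*13^(3/2))*75 = (-40 + 5*(13*√13))*75 = (-40 + 65*√13)*75 = -3000 + 4875*√13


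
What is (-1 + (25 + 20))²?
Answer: 1936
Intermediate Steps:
(-1 + (25 + 20))² = (-1 + 45)² = 44² = 1936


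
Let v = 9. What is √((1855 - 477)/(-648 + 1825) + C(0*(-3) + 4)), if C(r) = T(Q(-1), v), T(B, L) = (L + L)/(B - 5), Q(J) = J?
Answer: I*√2534081/1177 ≈ 1.3525*I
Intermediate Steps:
T(B, L) = 2*L/(-5 + B) (T(B, L) = (2*L)/(-5 + B) = 2*L/(-5 + B))
C(r) = -3 (C(r) = 2*9/(-5 - 1) = 2*9/(-6) = 2*9*(-⅙) = -3)
√((1855 - 477)/(-648 + 1825) + C(0*(-3) + 4)) = √((1855 - 477)/(-648 + 1825) - 3) = √(1378/1177 - 3) = √(-2153/1177) = I*√2534081/1177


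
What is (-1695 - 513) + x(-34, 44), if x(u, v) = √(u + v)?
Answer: -2208 + √10 ≈ -2204.8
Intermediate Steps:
(-1695 - 513) + x(-34, 44) = (-1695 - 513) + √(-34 + 44) = -2208 + √10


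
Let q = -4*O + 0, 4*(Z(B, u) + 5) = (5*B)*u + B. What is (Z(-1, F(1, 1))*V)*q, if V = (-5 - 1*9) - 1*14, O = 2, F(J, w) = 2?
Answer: -1736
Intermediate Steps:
V = -28 (V = (-5 - 9) - 14 = -14 - 14 = -28)
Z(B, u) = -5 + B/4 + 5*B*u/4 (Z(B, u) = -5 + ((5*B)*u + B)/4 = -5 + (5*B*u + B)/4 = -5 + (B + 5*B*u)/4 = -5 + (B/4 + 5*B*u/4) = -5 + B/4 + 5*B*u/4)
q = -8 (q = -4*2 + 0 = -8 + 0 = -8)
(Z(-1, F(1, 1))*V)*q = ((-5 + (¼)*(-1) + (5/4)*(-1)*2)*(-28))*(-8) = ((-5 - ¼ - 5/2)*(-28))*(-8) = -31/4*(-28)*(-8) = 217*(-8) = -1736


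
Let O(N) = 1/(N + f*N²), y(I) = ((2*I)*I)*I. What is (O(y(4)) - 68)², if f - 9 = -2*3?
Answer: 11229462379521/2428518400 ≈ 4624.0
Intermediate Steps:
f = 3 (f = 9 - 2*3 = 9 - 6 = 3)
y(I) = 2*I³ (y(I) = (2*I²)*I = 2*I³)
O(N) = 1/(N + 3*N²)
(O(y(4)) - 68)² = (1/(((2*4³))*(1 + 3*(2*4³))) - 68)² = (1/(((2*64))*(1 + 3*(2*64))) - 68)² = (1/(128*(1 + 3*128)) - 68)² = (1/(128*(1 + 384)) - 68)² = ((1/128)/385 - 68)² = ((1/128)*(1/385) - 68)² = (1/49280 - 68)² = (-3351039/49280)² = 11229462379521/2428518400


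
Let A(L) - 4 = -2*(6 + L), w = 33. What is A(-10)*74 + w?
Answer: 921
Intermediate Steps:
A(L) = -8 - 2*L (A(L) = 4 - 2*(6 + L) = 4 + (-12 - 2*L) = -8 - 2*L)
A(-10)*74 + w = (-8 - 2*(-10))*74 + 33 = (-8 + 20)*74 + 33 = 12*74 + 33 = 888 + 33 = 921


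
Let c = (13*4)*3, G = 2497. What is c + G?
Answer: 2653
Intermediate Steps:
c = 156 (c = 52*3 = 156)
c + G = 156 + 2497 = 2653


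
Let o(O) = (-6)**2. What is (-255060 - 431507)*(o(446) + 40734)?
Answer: -27991336590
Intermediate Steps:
o(O) = 36
(-255060 - 431507)*(o(446) + 40734) = (-255060 - 431507)*(36 + 40734) = -686567*40770 = -27991336590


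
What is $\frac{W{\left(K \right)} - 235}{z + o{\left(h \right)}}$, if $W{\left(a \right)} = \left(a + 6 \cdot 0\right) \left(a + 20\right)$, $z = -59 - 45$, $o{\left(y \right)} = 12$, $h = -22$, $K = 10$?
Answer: $- \frac{65}{92} \approx -0.70652$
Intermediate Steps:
$z = -104$
$W{\left(a \right)} = a \left(20 + a\right)$ ($W{\left(a \right)} = \left(a + 0\right) \left(20 + a\right) = a \left(20 + a\right)$)
$\frac{W{\left(K \right)} - 235}{z + o{\left(h \right)}} = \frac{10 \left(20 + 10\right) - 235}{-104 + 12} = \frac{10 \cdot 30 - 235}{-92} = \left(300 - 235\right) \left(- \frac{1}{92}\right) = 65 \left(- \frac{1}{92}\right) = - \frac{65}{92}$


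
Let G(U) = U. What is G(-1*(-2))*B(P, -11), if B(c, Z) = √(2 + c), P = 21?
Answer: 2*√23 ≈ 9.5917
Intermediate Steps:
G(-1*(-2))*B(P, -11) = (-1*(-2))*√(2 + 21) = 2*√23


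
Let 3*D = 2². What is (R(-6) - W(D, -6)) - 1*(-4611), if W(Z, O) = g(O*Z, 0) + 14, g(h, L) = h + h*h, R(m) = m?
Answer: 4535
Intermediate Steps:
g(h, L) = h + h²
D = 4/3 (D = (⅓)*2² = (⅓)*4 = 4/3 ≈ 1.3333)
W(Z, O) = 14 + O*Z*(1 + O*Z) (W(Z, O) = (O*Z)*(1 + O*Z) + 14 = O*Z*(1 + O*Z) + 14 = 14 + O*Z*(1 + O*Z))
(R(-6) - W(D, -6)) - 1*(-4611) = (-6 - (14 - 6*4/3*(1 - 6*4/3))) - 1*(-4611) = (-6 - (14 - 6*4/3*(1 - 8))) + 4611 = (-6 - (14 - 6*4/3*(-7))) + 4611 = (-6 - (14 + 56)) + 4611 = (-6 - 1*70) + 4611 = (-6 - 70) + 4611 = -76 + 4611 = 4535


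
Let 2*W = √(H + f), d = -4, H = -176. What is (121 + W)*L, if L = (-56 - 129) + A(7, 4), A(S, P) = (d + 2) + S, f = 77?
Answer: -21780 - 270*I*√11 ≈ -21780.0 - 895.49*I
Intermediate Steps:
A(S, P) = -2 + S (A(S, P) = (-4 + 2) + S = -2 + S)
W = 3*I*√11/2 (W = √(-176 + 77)/2 = √(-99)/2 = (3*I*√11)/2 = 3*I*√11/2 ≈ 4.9749*I)
L = -180 (L = (-56 - 129) + (-2 + 7) = -185 + 5 = -180)
(121 + W)*L = (121 + 3*I*√11/2)*(-180) = -21780 - 270*I*√11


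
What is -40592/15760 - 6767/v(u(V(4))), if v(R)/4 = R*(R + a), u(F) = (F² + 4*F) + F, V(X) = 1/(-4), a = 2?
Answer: 425965041/243295 ≈ 1750.8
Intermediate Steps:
V(X) = -¼
u(F) = F² + 5*F
v(R) = 4*R*(2 + R) (v(R) = 4*(R*(R + 2)) = 4*(R*(2 + R)) = 4*R*(2 + R))
-40592/15760 - 6767/v(u(V(4))) = -40592/15760 - 6767*(-1/((2 - (5 - ¼)/4)*(5 - ¼))) = -40592*1/15760 - 6767*(-4/(19*(2 - ¼*19/4))) = -2537/985 - 6767*(-4/(19*(2 - 19/16))) = -2537/985 - 6767/(4*(-19/16)*(13/16)) = -2537/985 - 6767/(-247/64) = -2537/985 - 6767*(-64/247) = -2537/985 + 433088/247 = 425965041/243295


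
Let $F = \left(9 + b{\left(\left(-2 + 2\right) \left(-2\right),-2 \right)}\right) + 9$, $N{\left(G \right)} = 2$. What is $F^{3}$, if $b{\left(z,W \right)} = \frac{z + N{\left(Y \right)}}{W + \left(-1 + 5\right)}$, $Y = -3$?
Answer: $6859$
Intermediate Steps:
$b{\left(z,W \right)} = \frac{2 + z}{4 + W}$ ($b{\left(z,W \right)} = \frac{z + 2}{W + \left(-1 + 5\right)} = \frac{2 + z}{W + 4} = \frac{2 + z}{4 + W}$)
$F = 19$ ($F = \left(9 + \frac{2 + \left(-2 + 2\right) \left(-2\right)}{4 - 2}\right) + 9 = \left(9 + \frac{2 + 0 \left(-2\right)}{2}\right) + 9 = \left(9 + \frac{2 + 0}{2}\right) + 9 = \left(9 + \frac{1}{2} \cdot 2\right) + 9 = \left(9 + 1\right) + 9 = 10 + 9 = 19$)
$F^{3} = 19^{3} = 6859$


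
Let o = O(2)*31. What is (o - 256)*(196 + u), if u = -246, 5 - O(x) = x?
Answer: 8150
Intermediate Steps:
O(x) = 5 - x
o = 93 (o = (5 - 1*2)*31 = (5 - 2)*31 = 3*31 = 93)
(o - 256)*(196 + u) = (93 - 256)*(196 - 246) = -163*(-50) = 8150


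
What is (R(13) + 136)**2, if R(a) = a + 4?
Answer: 23409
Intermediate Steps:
R(a) = 4 + a
(R(13) + 136)**2 = ((4 + 13) + 136)**2 = (17 + 136)**2 = 153**2 = 23409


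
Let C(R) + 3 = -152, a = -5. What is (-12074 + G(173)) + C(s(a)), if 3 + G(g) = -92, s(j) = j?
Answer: -12324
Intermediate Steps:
C(R) = -155 (C(R) = -3 - 152 = -155)
G(g) = -95 (G(g) = -3 - 92 = -95)
(-12074 + G(173)) + C(s(a)) = (-12074 - 95) - 155 = -12169 - 155 = -12324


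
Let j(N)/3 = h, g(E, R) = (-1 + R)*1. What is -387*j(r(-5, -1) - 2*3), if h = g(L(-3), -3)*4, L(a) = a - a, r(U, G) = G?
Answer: 18576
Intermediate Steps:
L(a) = 0
g(E, R) = -1 + R
h = -16 (h = (-1 - 3)*4 = -4*4 = -16)
j(N) = -48 (j(N) = 3*(-16) = -48)
-387*j(r(-5, -1) - 2*3) = -387*(-48) = 18576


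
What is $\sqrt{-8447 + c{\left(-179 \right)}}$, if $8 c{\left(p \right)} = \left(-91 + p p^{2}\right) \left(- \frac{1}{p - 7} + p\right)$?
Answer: $\frac{\sqrt{1973016719158}}{124} \approx 11328.0$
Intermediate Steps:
$c{\left(p \right)} = \frac{\left(-91 + p^{3}\right) \left(p - \frac{1}{-7 + p}\right)}{8}$ ($c{\left(p \right)} = \frac{\left(-91 + p p^{2}\right) \left(- \frac{1}{p - 7} + p\right)}{8} = \frac{\left(-91 + p^{3}\right) \left(- \frac{1}{-7 + p} + p\right)}{8} = \frac{\left(-91 + p^{3}\right) \left(p - \frac{1}{-7 + p}\right)}{8}$)
$\sqrt{-8447 + c{\left(-179 \right)}} = \sqrt{-8447 + \frac{91 + \left(-179\right)^{5} - \left(-179\right)^{3} - 91 \left(-179\right)^{2} - 7 \left(-179\right)^{4} + 637 \left(-179\right)}{8 \left(-7 - 179\right)}} = \sqrt{-8447 + \frac{91 - 183765996899 - -5735339 - 2915731 - 7186379767 - 114023}{8 \left(-186\right)}} = \sqrt{-8447 + \frac{1}{8} \left(- \frac{1}{186}\right) \left(91 - 183765996899 + 5735339 - 2915731 - 7186379767 - 114023\right)} = \sqrt{-8447 + \frac{1}{8} \left(- \frac{1}{186}\right) \left(-190949670990\right)} = \sqrt{-8447 + \frac{31824945165}{248}} = \sqrt{\frac{31822850309}{248}} = \frac{\sqrt{1973016719158}}{124}$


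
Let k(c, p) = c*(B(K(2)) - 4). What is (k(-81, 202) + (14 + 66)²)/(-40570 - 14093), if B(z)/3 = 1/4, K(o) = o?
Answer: -26653/218652 ≈ -0.12190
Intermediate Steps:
B(z) = ¾ (B(z) = 3/4 = 3*(¼) = ¾)
k(c, p) = -13*c/4 (k(c, p) = c*(¾ - 4) = c*(-13/4) = -13*c/4)
(k(-81, 202) + (14 + 66)²)/(-40570 - 14093) = (-13/4*(-81) + (14 + 66)²)/(-40570 - 14093) = (1053/4 + 80²)/(-54663) = (1053/4 + 6400)*(-1/54663) = (26653/4)*(-1/54663) = -26653/218652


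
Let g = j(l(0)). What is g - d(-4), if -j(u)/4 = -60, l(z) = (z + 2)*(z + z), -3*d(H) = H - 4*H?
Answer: 244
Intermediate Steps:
d(H) = H (d(H) = -(H - 4*H)/3 = -(-1)*H = H)
l(z) = 2*z*(2 + z) (l(z) = (2 + z)*(2*z) = 2*z*(2 + z))
j(u) = 240 (j(u) = -4*(-60) = 240)
g = 240
g - d(-4) = 240 - 1*(-4) = 240 + 4 = 244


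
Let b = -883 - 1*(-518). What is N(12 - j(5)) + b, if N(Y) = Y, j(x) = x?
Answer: -358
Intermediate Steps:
b = -365 (b = -883 + 518 = -365)
N(12 - j(5)) + b = (12 - 1*5) - 365 = (12 - 5) - 365 = 7 - 365 = -358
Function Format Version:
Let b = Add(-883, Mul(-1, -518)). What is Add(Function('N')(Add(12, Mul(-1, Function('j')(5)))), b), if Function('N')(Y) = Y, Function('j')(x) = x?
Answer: -358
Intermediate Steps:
b = -365 (b = Add(-883, 518) = -365)
Add(Function('N')(Add(12, Mul(-1, Function('j')(5)))), b) = Add(Add(12, Mul(-1, 5)), -365) = Add(Add(12, -5), -365) = Add(7, -365) = -358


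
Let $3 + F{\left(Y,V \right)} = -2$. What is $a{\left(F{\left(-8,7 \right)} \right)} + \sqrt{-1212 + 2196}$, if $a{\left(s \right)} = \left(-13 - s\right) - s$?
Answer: $-3 + 2 \sqrt{246} \approx 28.369$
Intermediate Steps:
$F{\left(Y,V \right)} = -5$ ($F{\left(Y,V \right)} = -3 - 2 = -5$)
$a{\left(s \right)} = -13 - 2 s$
$a{\left(F{\left(-8,7 \right)} \right)} + \sqrt{-1212 + 2196} = \left(-13 - -10\right) + \sqrt{-1212 + 2196} = \left(-13 + 10\right) + \sqrt{984} = -3 + 2 \sqrt{246}$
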